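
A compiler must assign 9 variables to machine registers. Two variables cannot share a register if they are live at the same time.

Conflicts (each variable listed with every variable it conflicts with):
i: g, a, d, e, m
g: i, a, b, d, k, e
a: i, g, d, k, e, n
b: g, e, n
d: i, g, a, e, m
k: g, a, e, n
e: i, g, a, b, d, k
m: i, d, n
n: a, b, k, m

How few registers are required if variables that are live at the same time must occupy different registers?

i, g, a, d, e all conflict with each other, so at least 5 registers are needed.
A valid assignment using 5 registers: i=5, g=2, a=1, b=1, d=4, k=4, e=3, m=1, n=2. Every pair that conflicts lands in different registers.

5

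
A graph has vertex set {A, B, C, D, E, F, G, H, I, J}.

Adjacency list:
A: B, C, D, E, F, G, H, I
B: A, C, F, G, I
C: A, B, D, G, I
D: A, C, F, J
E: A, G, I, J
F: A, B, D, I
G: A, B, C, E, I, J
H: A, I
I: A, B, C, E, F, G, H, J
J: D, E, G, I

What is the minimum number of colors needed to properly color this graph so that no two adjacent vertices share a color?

A, B, C, G, I are mutually adjacent (a clique of size 5), so at least 5 colors are needed.
5 colors suffice: color 1 → {D, I}; color 2 → {A, J}; color 3 → {F, G, H}; color 4 → {B, E}; color 5 → {C}. Each edge has distinct colors on its endpoints.

5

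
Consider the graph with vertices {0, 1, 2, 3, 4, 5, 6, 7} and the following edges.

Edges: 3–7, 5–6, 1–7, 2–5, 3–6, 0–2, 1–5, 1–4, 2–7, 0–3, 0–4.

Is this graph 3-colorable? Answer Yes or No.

Yes

The chromatic number is 3. The cycle 7-1-4-0-2-7 has odd length 5, so it cannot be 2-colored; at least 3 colors are needed.
A valid assignment using 3 colors: 0=b, 1=a, 2=a, 3=a, 4=c, 5=b, 6=c, 7=b.
That is already a proper 3-coloring.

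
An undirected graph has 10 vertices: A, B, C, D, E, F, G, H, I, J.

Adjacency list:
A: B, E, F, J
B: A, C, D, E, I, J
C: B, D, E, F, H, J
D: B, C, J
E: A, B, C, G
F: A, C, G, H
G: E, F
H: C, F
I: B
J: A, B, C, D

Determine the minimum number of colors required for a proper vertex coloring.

4

B, C, D, J form a clique, so at least 4 colors are needed.
One proper 4-coloring: A=2, B=1, C=2, D=4, E=3, F=1, G=2, H=3, I=2, J=3. Each edge has distinct colors on its endpoints.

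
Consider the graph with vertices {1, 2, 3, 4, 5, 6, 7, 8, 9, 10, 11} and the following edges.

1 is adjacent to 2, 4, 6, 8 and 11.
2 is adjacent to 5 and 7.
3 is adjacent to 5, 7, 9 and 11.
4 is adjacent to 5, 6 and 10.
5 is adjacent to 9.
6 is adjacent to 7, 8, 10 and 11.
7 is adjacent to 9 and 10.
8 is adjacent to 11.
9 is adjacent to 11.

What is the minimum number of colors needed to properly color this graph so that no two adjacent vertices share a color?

1, 6, 8, 11 form a clique, so at least 4 colors are needed.
4 colors suffice: color red → {2, 3, 6}; color blue → {1, 5, 7}; color green → {4, 11}; color yellow → {8, 9, 10}. Every edge joins two different colors.

4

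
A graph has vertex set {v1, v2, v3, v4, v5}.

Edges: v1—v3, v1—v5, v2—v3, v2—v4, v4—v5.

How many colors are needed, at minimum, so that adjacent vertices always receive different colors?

3

The cycle v1-v5-v4-v2-v3-v1 has odd length 5, so it cannot be 2-colored; at least 3 colors are needed.
A valid assignment using 3 colors: v1=2, v2=2, v3=1, v4=1, v5=3. Each edge has distinct colors on its endpoints.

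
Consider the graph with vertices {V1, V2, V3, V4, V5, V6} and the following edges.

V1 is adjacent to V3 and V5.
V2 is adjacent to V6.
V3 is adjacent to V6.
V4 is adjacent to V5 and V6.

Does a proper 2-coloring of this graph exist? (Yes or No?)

The cycle V6-V4-V5-V1-V3-V6 has odd length 5, so it cannot be 2-colored; at least 3 colors are needed.
So 2 colors are not enough.

No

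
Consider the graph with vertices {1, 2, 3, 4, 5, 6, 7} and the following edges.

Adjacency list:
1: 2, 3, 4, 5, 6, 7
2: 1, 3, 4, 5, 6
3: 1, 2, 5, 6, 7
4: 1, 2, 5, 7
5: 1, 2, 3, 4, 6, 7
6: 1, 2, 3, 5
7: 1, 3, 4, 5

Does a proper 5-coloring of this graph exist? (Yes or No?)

Yes

The chromatic number is 5. 1, 2, 3, 5, 6 are mutually adjacent (a clique of size 5), so at least 5 colors are needed.
A valid assignment using 5 colors: 1=a, 2=c, 3=d, 4=d, 5=b, 6=e, 7=c.
That is already a proper 5-coloring.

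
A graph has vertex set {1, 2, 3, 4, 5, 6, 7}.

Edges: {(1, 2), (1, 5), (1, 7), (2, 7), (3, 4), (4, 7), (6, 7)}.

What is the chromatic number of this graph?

1, 2, 7 are mutually adjacent, so at least 3 colors are needed.
3 colors suffice: color red → {3, 5, 7}; color blue → {1, 4, 6}; color green → {2}. Each edge has distinct colors on its endpoints.

3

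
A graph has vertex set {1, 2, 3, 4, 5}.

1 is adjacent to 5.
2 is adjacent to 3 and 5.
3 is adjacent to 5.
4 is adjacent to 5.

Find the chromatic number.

2, 3, 5 are pairwise adjacent, so at least 3 colors are needed.
3 colors suffice: 1=blue, 2=blue, 3=green, 4=blue, 5=red. Every edge joins two different colors.

3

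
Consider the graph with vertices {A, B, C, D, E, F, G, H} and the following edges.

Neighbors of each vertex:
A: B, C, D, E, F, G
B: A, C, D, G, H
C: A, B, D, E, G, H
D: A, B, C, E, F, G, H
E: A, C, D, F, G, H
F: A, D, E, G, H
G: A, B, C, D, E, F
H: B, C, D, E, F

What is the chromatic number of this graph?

5

A, C, D, E, G form a clique, so at least 5 colors are needed.
5 colors suffice: color 1 → {D}; color 2 → {B, E}; color 3 → {A, H}; color 4 → {G}; color 5 → {C, F}. No two adjacent vertices share a color.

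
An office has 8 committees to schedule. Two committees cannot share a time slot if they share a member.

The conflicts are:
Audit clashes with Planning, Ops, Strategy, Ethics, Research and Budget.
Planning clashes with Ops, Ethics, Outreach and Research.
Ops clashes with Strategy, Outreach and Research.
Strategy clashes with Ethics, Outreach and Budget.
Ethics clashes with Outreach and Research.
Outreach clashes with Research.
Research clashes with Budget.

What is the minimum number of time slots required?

4

Audit, Planning, Ethics, Research all conflict with each other, so at least 4 time slots are needed.
A valid assignment using 4 time slots: Audit=1, Planning=4, Ops=3, Strategy=2, Ethics=3, Outreach=1, Research=2, Budget=3. No two conflicting committees share a time slot.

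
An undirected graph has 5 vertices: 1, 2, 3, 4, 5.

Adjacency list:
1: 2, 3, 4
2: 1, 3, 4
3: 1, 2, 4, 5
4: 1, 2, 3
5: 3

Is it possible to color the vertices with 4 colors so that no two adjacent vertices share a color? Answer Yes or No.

The chromatic number is 4. 1, 2, 3, 4 are pairwise adjacent (a clique of size 4), so at least 4 colors are needed.
4 colors suffice: color a → {3}; color b → {2, 5}; color c → {4}; color d → {1}.
That is already a proper 4-coloring.

Yes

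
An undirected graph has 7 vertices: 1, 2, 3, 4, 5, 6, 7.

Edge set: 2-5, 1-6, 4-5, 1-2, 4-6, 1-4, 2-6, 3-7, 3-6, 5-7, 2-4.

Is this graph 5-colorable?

The chromatic number is 4. 1, 2, 4, 6 form a clique, so at least 4 colors are needed.
A valid assignment using 4 colors: 1=yellow, 2=blue, 3=blue, 4=red, 5=green, 6=green, 7=red.
Since 5 ≥ 4, a proper 5-coloring certainly exists.

Yes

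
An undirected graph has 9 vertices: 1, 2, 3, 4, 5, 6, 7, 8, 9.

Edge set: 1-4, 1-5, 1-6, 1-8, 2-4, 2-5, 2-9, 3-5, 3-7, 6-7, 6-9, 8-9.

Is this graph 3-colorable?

The chromatic number is 3. The cycle 9-6-1-4-2-9 has odd length 5, so it cannot be 2-colored; at least 3 colors are needed.
A valid assignment using 3 colors: 1=a, 2=a, 3=a, 4=b, 5=b, 6=b, 7=c, 8=b, 9=c.
That is already a proper 3-coloring.

Yes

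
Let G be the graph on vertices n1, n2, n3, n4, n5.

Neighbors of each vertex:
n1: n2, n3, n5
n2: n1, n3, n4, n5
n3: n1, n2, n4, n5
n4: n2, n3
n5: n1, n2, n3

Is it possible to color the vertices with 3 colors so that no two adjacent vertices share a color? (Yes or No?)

No

n1, n2, n3, n5 are pairwise adjacent (a clique of size 4), so at least 4 colors are needed.
So 3 colors are not enough.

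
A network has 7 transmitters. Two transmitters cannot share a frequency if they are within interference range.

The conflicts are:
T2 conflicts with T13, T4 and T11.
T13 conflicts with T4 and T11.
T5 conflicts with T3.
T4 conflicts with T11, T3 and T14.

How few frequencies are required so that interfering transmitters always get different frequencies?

4

T2, T13, T4, T11 all conflict with each other, so at least 4 frequencies are needed.
A valid assignment using 4 frequencies: T2=4, T13=2, T5=1, T4=1, T11=3, T3=2, T14=2. No two conflicting transmitters share a frequency.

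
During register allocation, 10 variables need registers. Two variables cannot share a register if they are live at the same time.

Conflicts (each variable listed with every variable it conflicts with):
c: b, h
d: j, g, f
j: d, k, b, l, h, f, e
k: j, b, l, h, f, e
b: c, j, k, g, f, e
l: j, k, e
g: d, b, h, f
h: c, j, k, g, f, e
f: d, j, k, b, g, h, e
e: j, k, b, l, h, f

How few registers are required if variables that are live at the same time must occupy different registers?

j, k, h, f, e all conflict with each other, so at least 5 registers are needed.
5 registers suffice: register 1 → {c, j, g}; register 2 → {l, f}; register 3 → {d, e}; register 4 → {k}; register 5 → {b, h}. Each listed conflict is separated.

5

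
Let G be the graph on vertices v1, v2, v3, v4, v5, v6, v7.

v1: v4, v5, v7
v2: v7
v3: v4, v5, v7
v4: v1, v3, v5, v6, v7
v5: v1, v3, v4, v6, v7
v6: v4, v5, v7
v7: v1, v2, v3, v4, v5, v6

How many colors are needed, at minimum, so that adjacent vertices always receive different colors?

4

v4, v5, v6, v7 are pairwise adjacent (a clique of size 4), so at least 4 colors are needed.
A valid assignment using 4 colors: v1=4, v2=2, v3=4, v4=3, v5=2, v6=4, v7=1. No two adjacent vertices share a color.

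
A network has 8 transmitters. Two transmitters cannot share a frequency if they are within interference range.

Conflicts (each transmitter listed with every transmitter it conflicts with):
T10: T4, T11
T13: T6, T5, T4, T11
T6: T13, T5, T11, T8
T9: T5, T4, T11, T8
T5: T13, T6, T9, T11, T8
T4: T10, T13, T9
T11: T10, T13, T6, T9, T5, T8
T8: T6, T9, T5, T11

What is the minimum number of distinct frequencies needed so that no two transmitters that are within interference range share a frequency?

4

T9, T5, T11, T8 are mutually in conflict, so at least 4 frequencies are needed.
4 frequencies suffice: T10=2, T13=4, T6=3, T9=3, T5=2, T4=1, T11=1, T8=4. Every pair that conflicts lands in different frequencies.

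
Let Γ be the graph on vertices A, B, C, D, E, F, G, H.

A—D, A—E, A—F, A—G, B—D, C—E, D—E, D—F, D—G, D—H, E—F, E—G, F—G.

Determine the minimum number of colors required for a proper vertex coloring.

A, D, E, F, G are mutually adjacent (a clique of size 5), so at least 5 colors are needed.
5 colors suffice: A=green, B=blue, C=red, D=red, E=blue, F=yellow, G=purple, H=blue. Every edge joins two different colors.

5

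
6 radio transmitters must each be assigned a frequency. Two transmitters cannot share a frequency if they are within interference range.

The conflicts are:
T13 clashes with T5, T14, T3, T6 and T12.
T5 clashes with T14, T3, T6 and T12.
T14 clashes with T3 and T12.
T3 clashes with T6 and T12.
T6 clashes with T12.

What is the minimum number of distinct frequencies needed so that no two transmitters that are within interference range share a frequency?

T13, T5, T14, T3, T12 are mutually in conflict, so at least 5 frequencies are needed.
5 frequencies suffice: T13=4, T5=2, T14=5, T3=1, T6=5, T12=3. Every pair that conflicts lands in different frequencies.

5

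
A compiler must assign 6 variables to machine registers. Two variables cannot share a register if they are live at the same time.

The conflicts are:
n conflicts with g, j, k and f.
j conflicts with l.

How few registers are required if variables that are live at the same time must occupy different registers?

2

n and k conflict, so at least 2 registers are needed.
A valid assignment using 2 registers: n=1, g=2, j=2, l=1, k=2, f=2. Each listed conflict is separated.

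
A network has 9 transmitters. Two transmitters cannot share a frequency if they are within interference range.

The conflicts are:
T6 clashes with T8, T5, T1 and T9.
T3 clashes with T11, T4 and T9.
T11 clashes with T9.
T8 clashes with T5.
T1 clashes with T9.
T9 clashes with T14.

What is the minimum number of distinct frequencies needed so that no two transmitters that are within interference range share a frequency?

T6, T8, T5 are mutually in conflict, so at least 3 frequencies are needed.
3 frequencies suffice: T6=2, T3=2, T11=3, T8=1, T4=1, T5=3, T1=3, T9=1, T14=2. No two conflicting transmitters share a frequency.

3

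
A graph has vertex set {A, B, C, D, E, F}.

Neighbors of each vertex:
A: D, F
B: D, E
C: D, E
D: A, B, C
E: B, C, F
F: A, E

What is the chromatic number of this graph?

The cycle F-A-D-B-E-F has odd length 5, so it cannot be 2-colored; at least 3 colors are needed.
3 colors suffice: color red → {D, E}; color blue → {A, B, C}; color green → {F}. Every edge joins two different colors.

3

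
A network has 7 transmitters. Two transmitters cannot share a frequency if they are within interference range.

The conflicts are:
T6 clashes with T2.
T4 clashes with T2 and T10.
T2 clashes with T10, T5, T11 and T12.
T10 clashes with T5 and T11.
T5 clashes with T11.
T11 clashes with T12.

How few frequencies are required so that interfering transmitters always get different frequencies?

T2, T10, T5, T11 all conflict with each other, so at least 4 frequencies are needed.
Using 4 frequencies: T6=2, T4=2, T2=1, T10=3, T5=4, T11=2, T12=3. No two conflicting transmitters share a frequency.

4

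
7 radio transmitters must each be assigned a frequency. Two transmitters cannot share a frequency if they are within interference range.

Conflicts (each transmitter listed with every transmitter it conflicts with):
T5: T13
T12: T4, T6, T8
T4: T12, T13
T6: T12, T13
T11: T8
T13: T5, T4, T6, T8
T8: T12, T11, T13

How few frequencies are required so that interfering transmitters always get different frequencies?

T12 and T8 conflict, so at least 2 frequencies are needed.
2 frequencies suffice: frequency 1 → {T12, T11, T13}; frequency 2 → {T5, T4, T6, T8}. No two conflicting transmitters share a frequency.

2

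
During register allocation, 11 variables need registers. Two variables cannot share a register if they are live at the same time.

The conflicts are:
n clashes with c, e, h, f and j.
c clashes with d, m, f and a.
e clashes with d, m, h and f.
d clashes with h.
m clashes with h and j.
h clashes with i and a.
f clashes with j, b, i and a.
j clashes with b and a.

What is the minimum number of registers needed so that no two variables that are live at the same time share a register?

3

f, j, b are mutually in conflict, so at least 3 registers are needed.
Using 3 registers: n=3, c=2, e=2, d=3, m=3, h=1, f=1, j=2, b=3, i=2, a=3. Every pair that conflicts lands in different registers.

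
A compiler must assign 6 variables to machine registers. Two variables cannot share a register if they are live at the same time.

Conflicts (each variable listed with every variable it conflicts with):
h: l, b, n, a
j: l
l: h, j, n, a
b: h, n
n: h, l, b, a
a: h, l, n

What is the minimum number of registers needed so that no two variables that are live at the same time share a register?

4

h, l, n, a are mutually in conflict, so at least 4 registers are needed.
4 registers suffice: h=3, j=1, l=2, b=2, n=1, a=4. Every pair that conflicts lands in different registers.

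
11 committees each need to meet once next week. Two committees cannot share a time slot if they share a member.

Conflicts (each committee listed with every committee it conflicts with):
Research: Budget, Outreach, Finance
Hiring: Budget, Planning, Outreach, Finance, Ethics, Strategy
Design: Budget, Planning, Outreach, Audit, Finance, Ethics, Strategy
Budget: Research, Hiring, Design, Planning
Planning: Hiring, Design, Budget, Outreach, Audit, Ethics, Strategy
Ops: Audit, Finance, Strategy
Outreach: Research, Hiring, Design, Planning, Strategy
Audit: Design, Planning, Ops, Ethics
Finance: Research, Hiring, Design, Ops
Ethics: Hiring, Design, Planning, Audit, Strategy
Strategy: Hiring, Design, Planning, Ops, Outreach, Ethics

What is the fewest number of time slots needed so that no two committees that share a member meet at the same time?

Hiring, Planning, Ethics, Strategy all conflict with each other, so at least 4 time slots are needed.
4 time slots suffice: time slot 1 → {Planning, Finance}; time slot 2 → {Research, Hiring, Design, Ops}; time slot 3 → {Budget, Audit, Strategy}; time slot 4 → {Outreach, Ethics}. Every pair that conflicts lands in different time slots.

4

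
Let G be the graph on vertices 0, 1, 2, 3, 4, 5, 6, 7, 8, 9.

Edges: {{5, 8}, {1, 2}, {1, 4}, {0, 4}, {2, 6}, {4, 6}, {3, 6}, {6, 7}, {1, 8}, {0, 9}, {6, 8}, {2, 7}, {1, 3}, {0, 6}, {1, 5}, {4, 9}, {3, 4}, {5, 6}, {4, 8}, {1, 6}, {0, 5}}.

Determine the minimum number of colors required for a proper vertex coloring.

4

1, 3, 4, 6 are pairwise adjacent (a clique of size 4), so at least 4 colors are needed.
A valid assignment using 4 colors: 0=b, 1=b, 2=c, 3=d, 4=c, 5=c, 6=a, 7=b, 8=d, 9=a. Each edge has distinct colors on its endpoints.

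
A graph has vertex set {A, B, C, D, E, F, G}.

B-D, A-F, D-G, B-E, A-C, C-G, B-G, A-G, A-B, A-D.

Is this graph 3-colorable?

A, B, D, G form a clique, so at least 4 colors are needed.
So 3 colors are not enough.

No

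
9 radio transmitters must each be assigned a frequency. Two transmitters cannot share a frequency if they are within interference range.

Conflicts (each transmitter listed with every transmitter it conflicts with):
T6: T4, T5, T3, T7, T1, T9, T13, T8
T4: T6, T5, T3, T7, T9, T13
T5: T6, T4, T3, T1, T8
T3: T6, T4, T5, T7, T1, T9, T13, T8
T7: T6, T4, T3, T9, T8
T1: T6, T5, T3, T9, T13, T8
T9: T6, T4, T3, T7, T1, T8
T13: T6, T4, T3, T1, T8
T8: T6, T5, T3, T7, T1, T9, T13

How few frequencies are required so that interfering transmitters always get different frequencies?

T6, T4, T3, T7, T9 are mutually in conflict, so at least 5 frequencies are needed.
Using 5 frequencies: T6=2, T4=3, T5=4, T3=1, T7=5, T1=5, T9=4, T13=4, T8=3. Each listed conflict is separated.

5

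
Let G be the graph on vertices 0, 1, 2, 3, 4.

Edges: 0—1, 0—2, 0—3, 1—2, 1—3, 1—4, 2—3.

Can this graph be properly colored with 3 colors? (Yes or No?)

No

0, 1, 2, 3 are pairwise adjacent (a clique of size 4), so at least 4 colors are needed.
So 3 colors are not enough.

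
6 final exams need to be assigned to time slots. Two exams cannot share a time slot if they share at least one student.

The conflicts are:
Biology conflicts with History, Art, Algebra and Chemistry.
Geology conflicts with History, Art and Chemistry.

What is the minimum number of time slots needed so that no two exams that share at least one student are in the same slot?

Biology and Algebra conflict, so at least 2 time slots are needed.
2 time slots suffice: time slot 1 → {Biology, Geology}; time slot 2 → {History, Art, Algebra, Chemistry}. Each listed conflict is separated.

2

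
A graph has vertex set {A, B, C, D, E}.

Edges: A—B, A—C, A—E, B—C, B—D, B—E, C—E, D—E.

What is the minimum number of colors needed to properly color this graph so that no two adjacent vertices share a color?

A, B, C, E are pairwise adjacent (a clique of size 4), so at least 4 colors are needed.
4 colors suffice: color red → {B}; color blue → {E}; color green → {C, D}; color yellow → {A}. No two adjacent vertices share a color.

4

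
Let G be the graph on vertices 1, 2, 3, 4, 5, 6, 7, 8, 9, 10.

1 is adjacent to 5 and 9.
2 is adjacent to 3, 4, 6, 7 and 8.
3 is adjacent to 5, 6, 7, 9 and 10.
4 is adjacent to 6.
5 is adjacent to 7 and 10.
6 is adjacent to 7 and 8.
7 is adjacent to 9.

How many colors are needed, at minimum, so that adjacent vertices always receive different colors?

2, 3, 6, 7 form a clique, so at least 4 colors are needed.
One proper 4-coloring: 1=red, 2=yellow, 3=red, 4=red, 5=green, 6=green, 7=blue, 8=red, 9=green, 10=blue. No two adjacent vertices share a color.

4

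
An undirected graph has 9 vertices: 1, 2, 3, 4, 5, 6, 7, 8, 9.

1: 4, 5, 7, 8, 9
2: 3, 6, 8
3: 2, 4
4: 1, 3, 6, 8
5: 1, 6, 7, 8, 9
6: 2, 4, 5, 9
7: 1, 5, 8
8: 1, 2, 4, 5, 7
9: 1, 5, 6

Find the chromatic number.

4

1, 5, 7, 8 form a clique, so at least 4 colors are needed.
4 colors suffice: color red → {1, 3, 6}; color blue → {2, 4, 5}; color green → {8, 9}; color yellow → {7}. Every edge joins two different colors.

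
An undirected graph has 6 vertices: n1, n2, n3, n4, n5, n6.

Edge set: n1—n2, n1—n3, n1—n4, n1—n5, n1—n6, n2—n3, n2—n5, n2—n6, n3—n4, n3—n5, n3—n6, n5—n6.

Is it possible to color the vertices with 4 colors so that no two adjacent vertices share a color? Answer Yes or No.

No

n1, n2, n3, n5, n6 are pairwise adjacent (a clique of size 5), so at least 5 colors are needed.
So 4 colors are not enough.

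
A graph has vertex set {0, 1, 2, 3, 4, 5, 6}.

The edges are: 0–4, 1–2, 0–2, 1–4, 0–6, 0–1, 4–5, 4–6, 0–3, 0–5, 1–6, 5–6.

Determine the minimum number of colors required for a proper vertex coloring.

0, 1, 4, 6 are pairwise adjacent (a clique of size 4), so at least 4 colors are needed.
One proper 4-coloring: 0=red, 1=green, 2=blue, 3=blue, 4=blue, 5=green, 6=yellow. Each edge has distinct colors on its endpoints.

4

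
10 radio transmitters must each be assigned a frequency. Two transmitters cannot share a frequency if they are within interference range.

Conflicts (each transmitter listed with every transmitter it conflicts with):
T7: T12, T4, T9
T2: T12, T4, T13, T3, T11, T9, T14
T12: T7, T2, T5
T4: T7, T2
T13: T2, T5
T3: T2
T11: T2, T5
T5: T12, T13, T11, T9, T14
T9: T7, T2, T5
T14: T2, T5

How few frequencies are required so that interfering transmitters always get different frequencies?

T11 and T5 conflict, so at least 2 frequencies are needed.
2 frequencies suffice: frequency 1 → {T7, T2, T5}; frequency 2 → {T12, T4, T13, T3, T11, T9, T14}. Each listed conflict is separated.

2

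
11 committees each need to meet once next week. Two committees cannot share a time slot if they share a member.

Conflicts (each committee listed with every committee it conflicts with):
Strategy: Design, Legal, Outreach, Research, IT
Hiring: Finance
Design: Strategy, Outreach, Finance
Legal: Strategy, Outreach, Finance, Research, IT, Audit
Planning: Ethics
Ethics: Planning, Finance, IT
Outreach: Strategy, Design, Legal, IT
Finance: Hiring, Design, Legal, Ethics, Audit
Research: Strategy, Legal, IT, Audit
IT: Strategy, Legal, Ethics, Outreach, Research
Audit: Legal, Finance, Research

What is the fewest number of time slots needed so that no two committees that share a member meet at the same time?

4

Strategy, Legal, Research, IT pairwise conflict, so at least 4 time slots are needed.
4 time slots suffice: time slot 1 → {Hiring, Design, Legal, Ethics}; time slot 2 → {Strategy, Planning, Finance}; time slot 3 → {IT, Audit}; time slot 4 → {Outreach, Research}. No two conflicting committees share a time slot.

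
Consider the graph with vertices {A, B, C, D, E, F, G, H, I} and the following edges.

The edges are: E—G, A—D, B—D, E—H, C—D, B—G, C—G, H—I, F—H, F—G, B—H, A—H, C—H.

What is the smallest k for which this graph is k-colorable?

E and G are adjacent, so at least 2 colors are needed.
2 colors suffice: color 1 → {D, G, H}; color 2 → {A, B, C, E, F, I}. No two adjacent vertices share a color.

2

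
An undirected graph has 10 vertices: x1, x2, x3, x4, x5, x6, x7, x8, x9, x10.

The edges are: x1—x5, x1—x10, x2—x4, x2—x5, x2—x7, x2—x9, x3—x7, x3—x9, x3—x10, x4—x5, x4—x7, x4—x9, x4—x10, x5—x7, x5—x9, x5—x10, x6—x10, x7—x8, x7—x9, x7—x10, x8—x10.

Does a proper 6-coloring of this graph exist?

The chromatic number is 5. x2, x4, x5, x7, x9 are pairwise adjacent (a clique of size 5), so at least 5 colors are needed.
A valid assignment using 5 colors: x1=B, x2=P, x3=G, x4=Y, x5=G, x6=B, x7=B, x8=G, x9=R, x10=R.
Since 6 ≥ 5, a proper 6-coloring certainly exists.

Yes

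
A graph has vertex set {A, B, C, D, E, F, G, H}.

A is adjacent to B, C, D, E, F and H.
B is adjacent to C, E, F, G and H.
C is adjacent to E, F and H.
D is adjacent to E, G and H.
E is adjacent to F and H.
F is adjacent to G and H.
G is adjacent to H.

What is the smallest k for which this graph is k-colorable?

A, B, C, E, F, H form a clique, so at least 6 colors are needed.
6 colors suffice: color 1 → {H}; color 2 → {B, D}; color 3 → {A, G}; color 4 → {E}; color 5 → {F}; color 6 → {C}. Every edge joins two different colors.

6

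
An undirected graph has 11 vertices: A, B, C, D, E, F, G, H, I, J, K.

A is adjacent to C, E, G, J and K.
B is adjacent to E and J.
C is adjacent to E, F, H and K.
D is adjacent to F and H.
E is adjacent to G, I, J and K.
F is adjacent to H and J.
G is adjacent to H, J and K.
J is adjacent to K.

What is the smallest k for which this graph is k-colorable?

A, E, G, J, K are pairwise adjacent (a clique of size 5), so at least 5 colors are needed.
5 colors suffice: color red → {E, H}; color blue → {C, D, I, J}; color green → {B, F, K}; color yellow → {A}; color purple → {G}. No two adjacent vertices share a color.

5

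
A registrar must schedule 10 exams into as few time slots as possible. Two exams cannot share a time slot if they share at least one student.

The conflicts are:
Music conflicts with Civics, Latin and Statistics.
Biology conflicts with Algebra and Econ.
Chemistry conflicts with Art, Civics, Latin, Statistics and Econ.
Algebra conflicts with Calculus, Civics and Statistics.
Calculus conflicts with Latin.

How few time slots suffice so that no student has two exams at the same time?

The cycle Biology-Econ-Chemistry-Civics-Algebra-Biology has odd length 5, so it cannot be 2-colored; at least 3 time slots are needed.
3 time slots suffice: Music=1, Biology=2, Chemistry=1, Algebra=1, Art=2, Calculus=3, Civics=2, Latin=2, Statistics=2, Econ=3. Each listed conflict is separated.

3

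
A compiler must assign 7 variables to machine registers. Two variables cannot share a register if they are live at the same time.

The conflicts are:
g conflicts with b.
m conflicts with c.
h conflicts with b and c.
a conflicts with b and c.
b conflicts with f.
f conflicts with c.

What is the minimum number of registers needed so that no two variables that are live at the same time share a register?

g and b conflict, so at least 2 registers are needed.
Using 2 registers: g=2, m=2, h=2, a=2, b=1, f=2, c=1. No two conflicting variables share a register.

2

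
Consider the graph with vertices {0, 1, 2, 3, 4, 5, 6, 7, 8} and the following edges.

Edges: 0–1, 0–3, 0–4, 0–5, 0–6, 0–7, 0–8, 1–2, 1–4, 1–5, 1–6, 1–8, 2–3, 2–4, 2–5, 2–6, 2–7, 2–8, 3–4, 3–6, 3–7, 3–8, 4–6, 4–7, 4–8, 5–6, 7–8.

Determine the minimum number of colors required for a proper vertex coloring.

0, 3, 4, 7, 8 are mutually adjacent (a clique of size 5), so at least 5 colors are needed.
A valid assignment using 5 colors: 0=b, 1=d, 2=b, 3=d, 4=a, 5=a, 6=c, 7=e, 8=c. Each edge has distinct colors on its endpoints.

5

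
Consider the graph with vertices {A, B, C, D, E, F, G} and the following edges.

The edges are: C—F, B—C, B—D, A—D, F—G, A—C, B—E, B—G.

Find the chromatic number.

2

A and C are adjacent, so at least 2 colors are needed.
One proper 2-coloring: A=1, B=1, C=2, D=2, E=2, F=1, G=2. Every edge joins two different colors.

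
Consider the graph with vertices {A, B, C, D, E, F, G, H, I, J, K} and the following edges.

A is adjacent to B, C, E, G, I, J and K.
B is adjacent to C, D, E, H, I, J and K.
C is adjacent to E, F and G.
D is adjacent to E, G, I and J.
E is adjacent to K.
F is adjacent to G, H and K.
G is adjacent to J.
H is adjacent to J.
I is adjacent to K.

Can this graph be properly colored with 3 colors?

A, B, I, K form a clique, so at least 4 colors are needed.
So 3 colors are not enough.

No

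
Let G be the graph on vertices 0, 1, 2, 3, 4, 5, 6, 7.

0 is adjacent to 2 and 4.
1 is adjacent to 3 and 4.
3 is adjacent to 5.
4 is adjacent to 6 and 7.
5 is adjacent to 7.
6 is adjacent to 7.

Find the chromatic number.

3

4, 6, 7 form a triangle, so at least 3 colors are needed.
A valid assignment using 3 colors: 0=blue, 1=blue, 2=red, 3=red, 4=red, 5=green, 6=green, 7=blue. Each edge has distinct colors on its endpoints.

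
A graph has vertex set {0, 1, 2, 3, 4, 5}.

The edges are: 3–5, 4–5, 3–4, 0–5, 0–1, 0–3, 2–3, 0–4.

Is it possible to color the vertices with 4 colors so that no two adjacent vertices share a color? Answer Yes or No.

The chromatic number is 4. 0, 3, 4, 5 form a clique, so at least 4 colors are needed.
One proper 4-coloring: 0=a, 1=b, 2=a, 3=b, 4=c, 5=d.
That is already a proper 4-coloring.

Yes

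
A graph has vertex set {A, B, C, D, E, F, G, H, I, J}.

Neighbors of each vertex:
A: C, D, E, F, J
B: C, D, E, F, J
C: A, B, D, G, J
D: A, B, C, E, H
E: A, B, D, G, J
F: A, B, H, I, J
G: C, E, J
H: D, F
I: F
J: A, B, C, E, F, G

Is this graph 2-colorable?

No

B, D, E are mutually adjacent, so at least 3 colors are needed.
So 2 colors are not enough.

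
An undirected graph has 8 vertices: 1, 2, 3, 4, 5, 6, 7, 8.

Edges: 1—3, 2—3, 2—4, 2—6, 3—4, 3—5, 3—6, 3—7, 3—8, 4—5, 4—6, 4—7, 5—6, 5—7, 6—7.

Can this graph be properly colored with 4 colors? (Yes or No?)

No

3, 4, 5, 6, 7 are mutually adjacent (a clique of size 5), so at least 5 colors are needed.
So 4 colors are not enough.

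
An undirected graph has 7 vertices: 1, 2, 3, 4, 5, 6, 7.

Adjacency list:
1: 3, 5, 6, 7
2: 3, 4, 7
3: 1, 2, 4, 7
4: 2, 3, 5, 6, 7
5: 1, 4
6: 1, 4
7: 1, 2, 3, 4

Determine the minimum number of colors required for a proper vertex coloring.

4

2, 3, 4, 7 are pairwise adjacent (a clique of size 4), so at least 4 colors are needed.
One proper 4-coloring: 1=red, 2=yellow, 3=green, 4=red, 5=blue, 6=blue, 7=blue. No two adjacent vertices share a color.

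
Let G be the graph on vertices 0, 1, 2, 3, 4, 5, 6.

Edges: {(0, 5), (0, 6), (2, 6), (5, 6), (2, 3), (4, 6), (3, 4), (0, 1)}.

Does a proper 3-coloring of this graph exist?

Yes

The chromatic number is 3. 0, 5, 6 form a triangle, so at least 3 colors are needed.
3 colors suffice: color a → {1, 3, 6}; color b → {0, 2, 4}; color c → {5}.
That is already a proper 3-coloring.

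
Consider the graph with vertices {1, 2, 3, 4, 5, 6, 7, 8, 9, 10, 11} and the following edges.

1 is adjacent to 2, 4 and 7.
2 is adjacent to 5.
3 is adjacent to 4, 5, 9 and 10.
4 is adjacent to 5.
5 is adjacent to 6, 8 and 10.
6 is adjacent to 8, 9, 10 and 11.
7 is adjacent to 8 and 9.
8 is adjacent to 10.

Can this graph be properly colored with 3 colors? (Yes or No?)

No

5, 6, 8, 10 are pairwise adjacent (a clique of size 4), so at least 4 colors are needed.
So 3 colors are not enough.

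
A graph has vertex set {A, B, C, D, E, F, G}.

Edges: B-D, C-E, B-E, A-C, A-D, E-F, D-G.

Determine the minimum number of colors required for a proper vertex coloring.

The cycle D-B-E-C-A-D has odd length 5, so it cannot be 2-colored; at least 3 colors are needed.
A valid assignment using 3 colors: A=3, B=2, C=2, D=1, E=1, F=2, G=2. Every edge joins two different colors.

3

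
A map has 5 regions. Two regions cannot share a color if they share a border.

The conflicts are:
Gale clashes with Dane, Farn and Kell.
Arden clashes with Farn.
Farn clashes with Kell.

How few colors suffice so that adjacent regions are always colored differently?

Gale, Farn, Kell are mutually in conflict, so at least 3 colors are needed.
3 colors suffice: Gale=2, Dane=1, Arden=2, Farn=1, Kell=3. Every pair that conflicts lands in different colors.

3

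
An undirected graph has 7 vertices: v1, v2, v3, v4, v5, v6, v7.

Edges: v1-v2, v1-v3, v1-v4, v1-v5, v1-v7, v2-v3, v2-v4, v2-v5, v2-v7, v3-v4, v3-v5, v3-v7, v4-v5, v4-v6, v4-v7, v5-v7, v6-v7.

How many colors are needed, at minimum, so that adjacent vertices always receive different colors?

6

v1, v2, v3, v4, v5, v7 form a clique, so at least 6 colors are needed.
6 colors suffice: color 1 → {v7}; color 2 → {v4}; color 3 → {v5, v6}; color 4 → {v2}; color 5 → {v1}; color 6 → {v3}. Each edge has distinct colors on its endpoints.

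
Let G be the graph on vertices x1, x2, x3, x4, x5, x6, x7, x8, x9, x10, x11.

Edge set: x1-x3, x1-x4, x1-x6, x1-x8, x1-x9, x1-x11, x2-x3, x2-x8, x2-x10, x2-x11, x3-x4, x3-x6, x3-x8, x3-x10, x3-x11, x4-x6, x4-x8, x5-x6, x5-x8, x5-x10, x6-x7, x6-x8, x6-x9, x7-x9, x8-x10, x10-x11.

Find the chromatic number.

x1, x3, x4, x6, x8 are mutually adjacent (a clique of size 5), so at least 5 colors are needed.
5 colors suffice: color 1 → {x3, x5, x9}; color 2 → {x7, x8, x11}; color 3 → {x6, x10}; color 4 → {x1, x2}; color 5 → {x4}. Each edge has distinct colors on its endpoints.

5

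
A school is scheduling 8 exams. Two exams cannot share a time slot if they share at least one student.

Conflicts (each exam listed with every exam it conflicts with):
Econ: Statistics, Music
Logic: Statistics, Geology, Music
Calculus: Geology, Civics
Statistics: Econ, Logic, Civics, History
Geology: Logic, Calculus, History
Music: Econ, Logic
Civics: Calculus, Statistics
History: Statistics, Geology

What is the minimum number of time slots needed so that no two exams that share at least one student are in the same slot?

3

The cycle Statistics-History-Geology-Calculus-Civics-Statistics has odd length 5, so it cannot be 2-colored; at least 3 time slots are needed.
3 time slots suffice: time slot 1 → {Statistics, Geology, Music}; time slot 2 → {Econ, Logic, Calculus, History}; time slot 3 → {Civics}. No two conflicting exams share a time slot.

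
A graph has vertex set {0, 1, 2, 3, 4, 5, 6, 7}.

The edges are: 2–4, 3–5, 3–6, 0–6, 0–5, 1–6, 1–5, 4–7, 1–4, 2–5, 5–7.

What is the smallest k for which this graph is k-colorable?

2 and 4 are adjacent, so at least 2 colors are needed.
A valid assignment using 2 colors: 0=b, 1=b, 2=b, 3=b, 4=a, 5=a, 6=a, 7=b. Each edge has distinct colors on its endpoints.

2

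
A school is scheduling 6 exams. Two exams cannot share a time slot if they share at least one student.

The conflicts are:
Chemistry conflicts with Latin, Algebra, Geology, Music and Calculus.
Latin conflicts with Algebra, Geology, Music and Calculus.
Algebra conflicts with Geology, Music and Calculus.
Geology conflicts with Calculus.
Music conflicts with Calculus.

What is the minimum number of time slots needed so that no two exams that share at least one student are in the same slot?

Chemistry, Latin, Algebra, Music, Calculus are mutually in conflict, so at least 5 time slots are needed.
5 time slots suffice: time slot 1 → {Calculus}; time slot 2 → {Algebra}; time slot 3 → {Chemistry}; time slot 4 → {Latin}; time slot 5 → {Geology, Music}. Each listed conflict is separated.

5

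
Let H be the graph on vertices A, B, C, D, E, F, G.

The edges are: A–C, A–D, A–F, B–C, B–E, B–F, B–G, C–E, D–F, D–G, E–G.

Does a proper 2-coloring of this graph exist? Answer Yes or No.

No

A, D, F are pairwise adjacent, so at least 3 colors are needed.
So 2 colors are not enough.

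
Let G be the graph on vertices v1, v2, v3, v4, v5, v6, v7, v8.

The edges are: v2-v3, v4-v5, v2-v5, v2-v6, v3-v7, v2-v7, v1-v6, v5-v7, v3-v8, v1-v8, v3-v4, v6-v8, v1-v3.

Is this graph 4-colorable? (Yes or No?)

Yes

The chromatic number is 3. v2, v3, v7 are pairwise adjacent, so at least 3 colors are needed.
3 colors suffice: v1=2, v2=2, v3=1, v4=2, v5=1, v6=1, v7=3, v8=3.
Since 4 ≥ 3, a proper 4-coloring certainly exists.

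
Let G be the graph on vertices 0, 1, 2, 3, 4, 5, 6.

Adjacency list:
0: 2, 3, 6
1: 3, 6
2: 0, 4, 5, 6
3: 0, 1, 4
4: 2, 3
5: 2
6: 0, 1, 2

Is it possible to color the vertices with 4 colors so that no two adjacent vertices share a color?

The chromatic number is 3. 0, 2, 6 form a triangle, so at least 3 colors are needed.
3 colors suffice: color a → {2, 3}; color b → {4, 5, 6}; color c → {0, 1}.
Since 4 ≥ 3, a proper 4-coloring certainly exists.

Yes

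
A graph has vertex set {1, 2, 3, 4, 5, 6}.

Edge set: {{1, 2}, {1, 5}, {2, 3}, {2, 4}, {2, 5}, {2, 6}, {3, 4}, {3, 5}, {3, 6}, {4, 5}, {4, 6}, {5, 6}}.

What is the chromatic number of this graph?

5

2, 3, 4, 5, 6 form a clique, so at least 5 colors are needed.
5 colors suffice: color red → {5}; color blue → {2}; color green → {1, 4}; color yellow → {6}; color purple → {3}. No two adjacent vertices share a color.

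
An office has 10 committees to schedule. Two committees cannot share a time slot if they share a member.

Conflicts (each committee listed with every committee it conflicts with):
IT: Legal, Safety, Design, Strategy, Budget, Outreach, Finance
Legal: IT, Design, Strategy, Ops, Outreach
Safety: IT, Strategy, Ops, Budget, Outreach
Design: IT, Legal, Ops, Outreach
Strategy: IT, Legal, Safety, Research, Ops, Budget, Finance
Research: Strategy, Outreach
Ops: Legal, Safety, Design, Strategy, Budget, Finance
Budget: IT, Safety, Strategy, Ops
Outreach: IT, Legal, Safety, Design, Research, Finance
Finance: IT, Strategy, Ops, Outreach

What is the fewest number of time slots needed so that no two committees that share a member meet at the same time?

IT, Safety, Strategy, Budget all conflict with each other, so at least 4 time slots are needed.
Using 4 time slots: IT=2, Legal=3, Safety=3, Design=4, Strategy=1, Research=2, Ops=2, Budget=4, Outreach=1, Finance=3. Every pair that conflicts lands in different time slots.

4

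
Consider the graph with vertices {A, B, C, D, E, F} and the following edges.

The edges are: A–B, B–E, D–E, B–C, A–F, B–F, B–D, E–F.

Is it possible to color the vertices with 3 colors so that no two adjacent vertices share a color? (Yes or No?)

The chromatic number is 3. B, D, E are mutually adjacent, so at least 3 colors are needed.
One proper 3-coloring: A=3, B=1, C=2, D=2, E=3, F=2.
That is already a proper 3-coloring.

Yes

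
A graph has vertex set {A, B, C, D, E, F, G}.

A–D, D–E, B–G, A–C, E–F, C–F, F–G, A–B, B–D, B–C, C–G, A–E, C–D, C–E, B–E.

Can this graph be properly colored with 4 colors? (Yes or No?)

No

A, B, C, D, E form a clique, so at least 5 colors are needed.
So 4 colors are not enough.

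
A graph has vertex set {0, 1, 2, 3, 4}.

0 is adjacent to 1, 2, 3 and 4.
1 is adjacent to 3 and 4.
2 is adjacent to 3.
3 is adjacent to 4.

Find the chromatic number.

0, 1, 3, 4 are pairwise adjacent (a clique of size 4), so at least 4 colors are needed.
4 colors suffice: color a → {0}; color b → {3}; color c → {2, 4}; color d → {1}. Each edge has distinct colors on its endpoints.

4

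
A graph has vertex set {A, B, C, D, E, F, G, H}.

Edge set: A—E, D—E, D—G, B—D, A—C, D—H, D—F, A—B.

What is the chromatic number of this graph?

A and C are adjacent, so at least 2 colors are needed.
2 colors suffice: color 1 → {A, D}; color 2 → {B, C, E, F, G, H}. No two adjacent vertices share a color.

2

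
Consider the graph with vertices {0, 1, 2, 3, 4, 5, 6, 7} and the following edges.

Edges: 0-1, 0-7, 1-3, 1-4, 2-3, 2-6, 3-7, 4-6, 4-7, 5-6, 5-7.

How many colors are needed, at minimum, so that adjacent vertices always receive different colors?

3

The cycle 2-6-4-7-3-2 has odd length 5, so it cannot be 2-colored; at least 3 colors are needed.
3 colors suffice: 0=b, 1=a, 2=c, 3=b, 4=b, 5=b, 6=a, 7=a. No two adjacent vertices share a color.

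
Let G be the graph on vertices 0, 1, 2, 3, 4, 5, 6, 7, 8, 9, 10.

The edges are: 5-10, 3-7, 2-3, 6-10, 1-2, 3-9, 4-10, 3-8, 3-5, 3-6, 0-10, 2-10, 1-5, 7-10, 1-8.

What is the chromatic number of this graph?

2

3 and 6 are adjacent, so at least 2 colors are needed.
A valid assignment using 2 colors: 0=b, 1=a, 2=b, 3=a, 4=b, 5=b, 6=b, 7=b, 8=b, 9=b, 10=a. No two adjacent vertices share a color.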